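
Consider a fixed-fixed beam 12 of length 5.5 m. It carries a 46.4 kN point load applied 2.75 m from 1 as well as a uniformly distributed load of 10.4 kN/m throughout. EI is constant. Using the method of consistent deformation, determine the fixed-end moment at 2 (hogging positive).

M_2 = 58.12 kN·m

Release both end moments; the primary structure is a simply-supported span 12 with redundants M_1 and M_2.
On the primary (simply-supported) span, the end slopes from the loading are:
  at 1: point load 46.4 at a = 2.75: Pab(L + b)/(6LEI) = 87.72/EI
  at 2: point load 46.4 at a = 2.75: Pab(L + a)/(6LEI) = 87.72/EI
  at 1: UDL 10.4: wL³/(24EI) = 72.1/EI
  at 2: UDL 10.4: wL³/(24EI) = 72.1/EI
  θ_10 = 159.8/EI,  θ_20 = 159.8/EI
Flexibility coefficients: a unit moment at one end gives L/(3EI) there and L/(6EI) at the far end, so f₁₁ = f₂₂ = 1.833/EI and f₁₂ = f₂₁ = 0.9167/EI.
Compatibility — zero rotation at each built-in end:
  1.833 M_1 + 0.9167 M_2 = 159.8
  0.9167 M_1 + 1.833 M_2 = 159.8
Solving the pair gives M_1 = 58.12 kN·m and M_2 = 58.12 kN·m (hogging).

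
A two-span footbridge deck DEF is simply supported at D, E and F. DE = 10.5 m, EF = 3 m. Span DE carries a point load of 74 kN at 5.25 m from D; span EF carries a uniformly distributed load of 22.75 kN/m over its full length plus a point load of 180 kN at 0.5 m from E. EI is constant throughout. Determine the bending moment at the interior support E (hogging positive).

M_E = 134.3 kN·m

Take M_E as the redundant. Released structure: two simple spans DE and EF with a hinge at E.
Discontinuity in slope at E on the released structure — sum the simple-span end rotations:
  span DE: point load 74 at a = 5.25: Pab(L + a)/(6LEI) = 509.9/EI
  span EF: UDL 22.75: wL³/(24EI) = 25.59/EI
  span EF: point load 180 at a = 0.5: Pab(L + b)/(6LEI) = 68.75/EI
  relative rotation θ_0 = (509.9 + 94.34)/EI = 604.2/EI
A unit hogging moment at E produces rotation L₁/(3EI) + L₂/(3EI) = 4.5/EI.
Compatibility: M_E·(L₁+L₂)/(3EI) = θ_0, giving M_E = 134.3 kN·m (hogging).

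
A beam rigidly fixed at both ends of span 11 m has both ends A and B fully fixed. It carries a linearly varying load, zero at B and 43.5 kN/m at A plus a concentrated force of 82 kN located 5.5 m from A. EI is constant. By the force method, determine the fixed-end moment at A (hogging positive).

Take the two fixed-end moments M_A, M_B as redundants; the released structure is the simple span AB.
On the primary (simply-supported) span, the end slopes from the loading are:
  at A: triangular load, peak 43.5: w₀L³/(45EI) = 1287/EI
  at B: triangular load, peak 43.5: 7w₀L³/(360EI) = 1126/EI
  at A: point load 82 at a = 5.5: Pab(L + b)/(6LEI) = 620.1/EI
  at B: point load 82 at a = 5.5: Pab(L + a)/(6LEI) = 620.1/EI
  θ_A0 = 1907/EI,  θ_B0 = 1746/EI
Flexibility coefficients: a unit moment at one end gives L/(3EI) there and L/(6EI) at the far end, so f₁₁ = f₂₂ = 3.667/EI and f₁₂ = f₂₁ = 1.833/EI.
Compatibility — zero rotation at each built-in end:
  3.667 M_A + 1.833 M_B = 1907
  1.833 M_A + 3.667 M_B = 1746
Solving the pair gives M_A = 375.9 kN·m and M_B = 288.2 kN·m (hogging).

M_A = 375.9 kN·m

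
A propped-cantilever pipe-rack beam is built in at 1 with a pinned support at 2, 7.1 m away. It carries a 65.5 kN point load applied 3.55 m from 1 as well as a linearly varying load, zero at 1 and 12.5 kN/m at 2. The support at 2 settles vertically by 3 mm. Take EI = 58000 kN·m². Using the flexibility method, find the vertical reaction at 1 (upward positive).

R_1 = 66.46 kN

Remove the prop at 2; the released (primary) structure is a cantilever built in at 1.
Primary-structure tip deflection at 2 by superposition:
  point load 65.5 at a = 3.55: Pa²(3L − a)/(6EI) = 2442/EI
  triangular load, peak 12.5 at the free end: 11w₀L⁴/(120EI) = 2912/EI
  δ_0 = 5354/EI
Tip deflection under a unit load at 2: L³/(3EI) = 119.3/EI.
With EI = 58000 kN·m²: δ_0 = 0.092306 m and δ_{22} = 0.002057 m/kN.
Compatibility — the beam at 2 must follow the support down by 0.003 m: δ_0 − R_2·δ_{22} = 0.003, so R_2 = (0.092306 − 0.003)/0.002057 = 43.42 kN.
Vertical equilibrium: R_1 = ΣP − R_2 = 109.9 − 43.42 = 66.46 kN.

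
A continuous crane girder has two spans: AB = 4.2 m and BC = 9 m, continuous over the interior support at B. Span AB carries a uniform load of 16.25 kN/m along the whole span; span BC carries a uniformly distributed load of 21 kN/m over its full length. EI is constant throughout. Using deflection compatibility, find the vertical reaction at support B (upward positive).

Release continuity at B by inserting a hinge; the redundant is the internal moment M_B. The primary structure is two simply-supported spans AB and BC.
Discontinuity in slope at B on the released structure — sum the simple-span end rotations:
  span AB: UDL 16.25: wL³/(24EI) = 50.16/EI
  span BC: UDL 21: wL³/(24EI) = 637.9/EI
  relative rotation θ_0 = (50.16 + 637.9)/EI = 688/EI
A unit hogging moment at B produces rotation L₁/(3EI) + L₂/(3EI) = 4.4/EI.
Compatibility: M_B·(L₁+L₂)/(3EI) = θ_0, giving M_B = 156.4 kN·m (hogging).
Span AB, ΣM about A with M_B applied at B: R_B^{AB}·4.2 = 143.3 + 156.4, so R_B^{AB} = 71.36 kN and R_A = 68.25 − 71.36 = -3.107 kN.
Span BC, ΣM about C: R_B^{BC}·9 = 850.5 + 156.4, so R_B^{BC} = 111.9 kN and R_C = 189 − 111.9 = 77.13 kN.
R_B = 71.36 + 111.9 = 183.2 kN.

R_B = 183.2 kN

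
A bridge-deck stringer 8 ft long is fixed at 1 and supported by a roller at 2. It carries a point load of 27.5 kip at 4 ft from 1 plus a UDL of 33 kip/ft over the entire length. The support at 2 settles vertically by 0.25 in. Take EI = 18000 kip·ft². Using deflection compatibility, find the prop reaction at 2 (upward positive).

R_2 = 105.4 kip

Remove the prop at 2; the released (primary) structure is a cantilever built in at 1.
Primary-structure tip deflection at 2 by superposition:
  point load 27.5 at a = 4: Pa²(3L − a)/(6EI) = 1467/EI
  UDL 33: wL⁴/(8EI) = 16896/EI
  δ_0 = 18363/EI
Tip deflection under a unit load at 2: L³/(3EI) = 170.7/EI.
With EI = 18000 kip·ft²: δ_0 = 1.0201 ft and δ_{22} = 0.009481 ft/kip.
Compatibility — the beam at 2 must follow the support down by 0.02083 ft: δ_0 − R_2·δ_{22} = 0.02083, so R_2 = (1.0201 − 0.02083)/0.009481 = 105.4 kip.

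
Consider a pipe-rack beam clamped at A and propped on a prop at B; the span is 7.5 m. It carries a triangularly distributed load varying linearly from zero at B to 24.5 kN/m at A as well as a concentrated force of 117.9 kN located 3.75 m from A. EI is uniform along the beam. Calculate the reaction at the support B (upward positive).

Remove the prop at B; the released (primary) structure is a cantilever built in at A.
Free-end deflection of the primary structure under the applied loading (downward +):
  triangular load, peak 24.5 at the fixed end: w₀L⁴/(30EI) = 2584/EI
  point load 117.9 at a = 3.75: Pa²(3L − a)/(6EI) = 5181/EI
  δ_0 = 7765/EI
Flexibility coefficient — unit upward force at B: δ_{BB} = L³/(3EI) = 140.6/EI.
Compatibility at B: δ_0 − R_B·δ_{BB} = 0, so R_B = 7765/140.6 = 55.22 kN.

R_B = 55.22 kN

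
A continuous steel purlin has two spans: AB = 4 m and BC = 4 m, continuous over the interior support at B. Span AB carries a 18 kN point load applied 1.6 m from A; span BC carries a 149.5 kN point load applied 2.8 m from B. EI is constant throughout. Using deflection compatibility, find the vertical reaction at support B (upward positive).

Insert a hinge at B; M_B is the redundant, and each span becomes simply supported.
Discontinuity in slope at B on the released structure — sum the simple-span end rotations:
  span AB: point load 18 at a = 1.6: Pab(L + a)/(6LEI) = 16.13/EI
  span BC: point load 149.5 at a = 2.8: Pab(L + b)/(6LEI) = 108.8/EI
  relative rotation θ_0 = (16.13 + 108.8)/EI = 125/EI
A unit hogging moment at B produces rotation L₁/(3EI) + L₂/(3EI) = 2.667/EI.
Compatibility: M_B·(L₁+L₂)/(3EI) = θ_0, giving M_B = 46.86 kN·m (hogging).
Span AB, ΣM about A with M_B applied at B: R_B^{AB}·4 = 28.8 + 46.86, so R_B^{AB} = 18.92 kN and R_A = 18 − 18.92 = -0.9154 kN.
Span BC, ΣM about C: R_B^{BC}·4 = 179.4 + 46.86, so R_B^{BC} = 56.57 kN and R_C = 149.5 − 56.57 = 92.93 kN.
R_B = 18.92 + 56.57 = 75.48 kN.

R_B = 75.48 kN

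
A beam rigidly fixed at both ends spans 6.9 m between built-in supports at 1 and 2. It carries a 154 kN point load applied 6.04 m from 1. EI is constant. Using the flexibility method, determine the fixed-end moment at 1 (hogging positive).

M_1 = 14.45 kN·m

Take the two fixed-end moments M_1, M_2 as redundants; the released structure is the simple span 12.
On the primary (simply-supported) span, the end slopes from the loading are:
  at 1: point load 154 at a = 6.04: Pab(L + b)/(6LEI) = 149.9/EI
  at 2: point load 154 at a = 6.04: Pab(L + a)/(6LEI) = 250/EI
  θ_10 = 149.9/EI,  θ_20 = 250/EI
Flexibility coefficients: a unit moment at one end gives L/(3EI) there and L/(6EI) at the far end, so f₁₁ = f₂₂ = 2.3/EI and f₁₂ = f₂₁ = 1.15/EI.
Compatibility — zero rotation at each built-in end:
  2.3 M_1 + 1.15 M_2 = 149.9
  1.15 M_1 + 2.3 M_2 = 250
Solving the pair gives M_1 = 14.45 kN·m and M_2 = 101.5 kN·m (hogging).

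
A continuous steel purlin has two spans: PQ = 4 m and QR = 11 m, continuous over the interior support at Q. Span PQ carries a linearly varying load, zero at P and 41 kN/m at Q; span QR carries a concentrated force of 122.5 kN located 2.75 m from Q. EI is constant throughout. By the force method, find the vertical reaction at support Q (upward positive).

R_Q = 205.8 kN

Release continuity at Q by inserting a hinge; the redundant is the internal moment M_Q. The primary structure is two simply-supported spans PQ and QR.
Rotations at Q on the released spans (each span's end-slope, ×1/EI):
  span PQ: triangular load, peak 41: w₀L³/(45EI) = 58.31/EI
  span QR: point load 122.5 at a = 2.75: Pab(L + b)/(6LEI) = 810.6/EI
  relative rotation θ_0 = (58.31 + 810.6)/EI = 868.9/EI
A unit hogging moment at Q produces rotation L₁/(3EI) + L₂/(3EI) = 5/EI.
Slope continuity at Q: θ_0 = M_Q·5/EI, so M_Q = 868.9/5 = 173.8 kN·m (hogging).
Span PQ, ΣM about P with M_Q applied at Q: R_Q^{PQ}·4 = 218.7 + 173.8, so R_Q^{PQ} = 98.11 kN and R_P = 82 − 98.11 = -16.11 kN.
Span QR, ΣM about R: R_Q^{QR}·11 = 1011 + 173.8, so R_Q^{QR} = 107.7 kN and R_R = 122.5 − 107.7 = 14.83 kN.
R_Q = 98.11 + 107.7 = 205.8 kN.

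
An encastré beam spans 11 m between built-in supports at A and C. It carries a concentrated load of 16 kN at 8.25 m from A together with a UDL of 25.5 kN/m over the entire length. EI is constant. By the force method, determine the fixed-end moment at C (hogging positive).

Release both end moments; the primary structure is a simply-supported span AC with redundants M_A and M_C.
On the primary (simply-supported) span, the end slopes from the loading are:
  at A: point load 16 at a = 8.25: Pab(L + b)/(6LEI) = 75.62/EI
  at C: point load 16 at a = 8.25: Pab(L + a)/(6LEI) = 105.9/EI
  at A: UDL 25.5: wL³/(24EI) = 1414/EI
  at C: UDL 25.5: wL³/(24EI) = 1414/EI
  θ_A0 = 1490/EI,  θ_C0 = 1520/EI
Flexibility coefficients: a unit moment at one end gives L/(3EI) there and L/(6EI) at the far end, so f₁₁ = f₂₂ = 3.667/EI and f₁₂ = f₂₁ = 1.833/EI.
Compatibility — zero rotation at each built-in end:
  3.667 M_A + 1.833 M_C = 1490
  1.833 M_A + 3.667 M_C = 1520
Solving the pair gives M_A = 265.4 kN·m and M_C = 281.9 kN·m (hogging).

M_C = 281.9 kN·m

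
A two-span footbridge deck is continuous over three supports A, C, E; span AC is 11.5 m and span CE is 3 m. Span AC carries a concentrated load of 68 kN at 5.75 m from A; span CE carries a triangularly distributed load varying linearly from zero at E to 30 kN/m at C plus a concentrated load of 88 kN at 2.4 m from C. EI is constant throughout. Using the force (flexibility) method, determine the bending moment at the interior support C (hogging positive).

M_C = 125.3 kN·m

Take M_C as the redundant. Released structure: two simple spans AC and CE with a hinge at C.
Discontinuity in slope at C on the released structure — sum the simple-span end rotations:
  span AC: point load 68 at a = 5.75: Pab(L + a)/(6LEI) = 562.1/EI
  span CE: triangular load, peak 30: w₀L³/(45EI) = 18/EI
  span CE: point load 88 at a = 2.4: Pab(L + b)/(6LEI) = 25.34/EI
  relative rotation θ_0 = (562.1 + 43.34)/EI = 605.4/EI
A unit hogging moment at C produces rotation L₁/(3EI) + L₂/(3EI) = 4.833/EI.
Compatibility: M_C·(L₁+L₂)/(3EI) = θ_0, giving M_C = 125.3 kN·m (hogging).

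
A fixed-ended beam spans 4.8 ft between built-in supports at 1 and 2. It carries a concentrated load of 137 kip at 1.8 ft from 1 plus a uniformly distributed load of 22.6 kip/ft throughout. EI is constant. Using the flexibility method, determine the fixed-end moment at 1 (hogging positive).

M_1 = 139.7 kip·ft

Take the two fixed-end moments M_1, M_2 as redundants; the released structure is the simple span 12.
End rotations of the released simple span under the applied load (×1/EI):
  at 1: point load 137 at a = 1.8: Pab(L + b)/(6LEI) = 200.4/EI
  at 2: point load 137 at a = 1.8: Pab(L + a)/(6LEI) = 169.5/EI
  at 1: UDL 22.6: wL³/(24EI) = 104.1/EI
  at 2: UDL 22.6: wL³/(24EI) = 104.1/EI
  θ_10 = 304.5/EI,  θ_20 = 273.7/EI
Flexibility coefficients: a unit moment at one end gives L/(3EI) there and L/(6EI) at the far end, so f₁₁ = f₂₂ = 1.6/EI and f₁₂ = f₂₁ = 0.8/EI.
Compatibility — zero rotation at each built-in end:
  1.6 M_1 + 0.8 M_2 = 304.5
  0.8 M_1 + 1.6 M_2 = 273.7
Solving the pair gives M_1 = 139.7 kip·ft and M_2 = 101.2 kip·ft (hogging).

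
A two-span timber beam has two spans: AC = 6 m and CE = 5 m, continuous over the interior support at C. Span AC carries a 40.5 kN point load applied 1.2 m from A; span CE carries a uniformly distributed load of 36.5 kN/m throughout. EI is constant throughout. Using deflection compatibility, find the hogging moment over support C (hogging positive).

M_C = 64.57 kN·m

Take M_C as the redundant. Released structure: two simple spans AC and CE with a hinge at C.
End slopes at the hinge C, treating each span as simply supported:
  span AC: point load 40.5 at a = 1.2: Pab(L + a)/(6LEI) = 46.66/EI
  span CE: UDL 36.5: wL³/(24EI) = 190.1/EI
  relative rotation θ_0 = (46.66 + 190.1)/EI = 236.8/EI
A unit hogging moment at C produces rotation L₁/(3EI) + L₂/(3EI) = 3.667/EI.
Compatibility: M_C·(L₁+L₂)/(3EI) = θ_0, giving M_C = 64.57 kN·m (hogging).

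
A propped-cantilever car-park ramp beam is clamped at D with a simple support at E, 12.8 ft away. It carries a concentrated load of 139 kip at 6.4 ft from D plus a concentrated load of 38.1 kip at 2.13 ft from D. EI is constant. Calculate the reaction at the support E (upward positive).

R_E = 44.93 kip

Take the reaction at E as the redundant and release it; the primary structure is a cantilever fixed at D.
Primary-structure tip deflection at E by superposition:
  point load 139 at a = 6.4: Pa²(3L − a)/(6EI) = 30365/EI
  point load 38.1 at a = 2.13: Pa²(3L − a)/(6EI) = 1045/EI
  δ_0 = 31410/EI
Flexibility coefficient — unit upward force at E: δ_{EE} = L³/(3EI) = 699.1/EI.
Compatibility at E: δ_0 − R_E·δ_{EE} = 0, so R_E = 31410/699.1 = 44.93 kip.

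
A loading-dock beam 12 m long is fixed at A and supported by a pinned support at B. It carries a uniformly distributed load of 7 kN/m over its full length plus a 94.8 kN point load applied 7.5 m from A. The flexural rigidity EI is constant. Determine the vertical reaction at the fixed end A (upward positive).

Remove the prop at B; the released (primary) structure is a cantilever built in at A.
Downward deflection at the released point B due to the loads:
  UDL 7: wL⁴/(8EI) = 18144/EI
  point load 94.8 at a = 7.5: Pa²(3L − a)/(6EI) = 25329/EI
  δ_0 = 43473/EI
Tip deflection under a unit load at B: L³/(3EI) = 576/EI.
Compatibility at B: δ_0 − R_B·δ_{BB} = 0, so R_B = 43473/576 = 75.47 kN.
Vertical equilibrium: R_A = ΣP − R_B = 178.8 − 75.47 = 103.3 kN.

R_A = 103.3 kN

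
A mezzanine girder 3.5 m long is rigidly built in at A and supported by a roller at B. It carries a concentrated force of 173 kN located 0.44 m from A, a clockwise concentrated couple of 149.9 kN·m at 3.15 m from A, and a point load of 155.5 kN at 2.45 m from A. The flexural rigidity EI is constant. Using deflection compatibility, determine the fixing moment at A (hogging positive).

Take the reaction at B as the redundant and release it; the primary structure is a cantilever fixed at A.
Deflection at B on the released cantilever, summing each load's contribution:
  point load 173 at a = 0.44: Pa²(3L − a)/(6EI) = 56.16/EI
  clockwise couple 149.9 at a = 3.15: M₀a(2L − a)/(2EI) = 909/EI
  point load 155.5 at a = 2.45: Pa²(3L − a)/(6EI) = 1252/EI
  δ_0 = 2217/EI
Tip deflection under a unit load at B: L³/(3EI) = 14.29/EI.
The prop prevents deflection at B: R_B = δ_0/δ_{BB} = 2217/14.29 = 155.2 kN.
Moment equilibrium about A: M_A = Σ(load moments about A) − R_B·L = 607 − 155.2×3.5 = 63.96 kN·m.

M_A = 63.96 kN·m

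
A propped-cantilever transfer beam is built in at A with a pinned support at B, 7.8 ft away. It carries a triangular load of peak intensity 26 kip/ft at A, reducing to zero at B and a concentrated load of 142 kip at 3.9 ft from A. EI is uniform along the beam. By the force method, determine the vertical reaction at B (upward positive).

Take the reaction at B as the redundant and release it; the primary structure is a cantilever fixed at A.
Downward deflection at the released point B due to the loads:
  triangular load, peak 26 at the fixed end: w₀L⁴/(30EI) = 3208/EI
  point load 142 at a = 3.9: Pa²(3L − a)/(6EI) = 7019/EI
  δ_0 = 10227/EI
Flexibility coefficient — unit upward force at B: δ_{BB} = L³/(3EI) = 158.2/EI.
The prop prevents deflection at B: R_B = δ_0/δ_{BB} = 10227/158.2 = 64.66 kip.

R_B = 64.66 kip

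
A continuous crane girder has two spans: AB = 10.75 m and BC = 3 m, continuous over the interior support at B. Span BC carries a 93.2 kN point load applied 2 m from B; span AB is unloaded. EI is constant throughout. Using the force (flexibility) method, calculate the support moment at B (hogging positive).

Release continuity at B by inserting a hinge; the redundant is the internal moment M_B. The primary structure is two simply-supported spans AB and BC.
End slopes at the hinge B, treating each span as simply supported:
  span BC: point load 93.2 at a = 2: Pab(L + b)/(6LEI) = 41.42/EI
  relative rotation θ_0 = (0 + 41.42)/EI = 41.42/EI
A unit hogging moment at B produces rotation L₁/(3EI) + L₂/(3EI) = 4.583/EI.
Compatibility: M_B·(L₁+L₂)/(3EI) = θ_0, giving M_B = 9.038 kN·m (hogging).

M_B = 9.038 kN·m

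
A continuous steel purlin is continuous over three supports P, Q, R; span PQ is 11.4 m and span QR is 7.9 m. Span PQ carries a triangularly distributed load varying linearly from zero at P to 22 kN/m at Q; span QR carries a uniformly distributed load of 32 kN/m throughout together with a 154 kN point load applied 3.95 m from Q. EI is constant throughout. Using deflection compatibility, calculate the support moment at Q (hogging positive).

Take M_Q as the redundant. Released structure: two simple spans PQ and QR with a hinge at Q.
Rotations at Q on the released spans (each span's end-slope, ×1/EI):
  span PQ: triangular load, peak 22: w₀L³/(45EI) = 724.3/EI
  span QR: UDL 32: wL³/(24EI) = 657.4/EI
  span QR: point load 154 at a = 3.95: Pab(L + b)/(6LEI) = 600.7/EI
  relative rotation θ_0 = (724.3 + 1258)/EI = 1982/EI
A unit hogging moment at Q produces rotation L₁/(3EI) + L₂/(3EI) = 6.433/EI.
Slope continuity at Q: θ_0 = M_Q·6.433/EI, so M_Q = 1982/6.433 = 308.1 kN·m (hogging).

M_Q = 308.1 kN·m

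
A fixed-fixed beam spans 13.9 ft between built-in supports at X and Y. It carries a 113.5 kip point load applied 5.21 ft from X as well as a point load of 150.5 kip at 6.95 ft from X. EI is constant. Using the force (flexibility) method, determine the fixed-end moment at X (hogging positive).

Take the two fixed-end moments M_X, M_Y as redundants; the released structure is the simple span XY.
End rotations of the released simple span under the applied load (×1/EI):
  at X: point load 113.5 at a = 5.21: Pab(L + b)/(6LEI) = 1392/EI
  at Y: point load 113.5 at a = 5.21: Pab(L + a)/(6LEI) = 1177/EI
  at X: point load 150.5 at a = 6.95: Pab(L + b)/(6LEI) = 1817/EI
  at Y: point load 150.5 at a = 6.95: Pab(L + a)/(6LEI) = 1817/EI
  θ_X0 = 3209/EI,  θ_Y0 = 2995/EI
Flexibility coefficients: a unit moment at one end gives L/(3EI) there and L/(6EI) at the far end, so f₁₁ = f₂₂ = 4.633/EI and f₁₂ = f₂₁ = 2.317/EI.
Compatibility — zero rotation at each built-in end:
  4.633 M_X + 2.317 M_Y = 3209
  2.317 M_X + 4.633 M_Y = 2995
Solving the pair gives M_X = 492.6 kip·ft and M_Y = 400.1 kip·ft (hogging).

M_X = 492.6 kip·ft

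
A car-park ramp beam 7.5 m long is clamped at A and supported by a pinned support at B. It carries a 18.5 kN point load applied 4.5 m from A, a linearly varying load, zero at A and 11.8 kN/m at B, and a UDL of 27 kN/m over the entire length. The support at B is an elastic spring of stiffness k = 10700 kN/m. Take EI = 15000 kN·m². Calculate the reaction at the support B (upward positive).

Remove the prop at B; the released (primary) structure is a cantilever built in at A.
Primary-structure tip deflection at B by superposition:
  point load 18.5 at a = 4.5: Pa²(3L − a)/(6EI) = 1124/EI
  triangular load, peak 11.8 at the free end: 11w₀L⁴/(120EI) = 3422/EI
  UDL 27: wL⁴/(8EI) = 10679/EI
  δ_0 = 15225/EI
Flexibility coefficient — unit upward force at B: δ_{BB} = L³/(3EI) = 140.6/EI.
With EI = 15000 kN·m²: δ_0 = 1.015 m and δ_{BB} = 0.009375 m/kN.
Compatibility — the spring shortens by R_B/k under the reaction it provides: δ_0 − R_B·δ_{BB} = R_B/k. With 1/k = 0.000093 m/kN, R_B = δ_0 / (δ_{BB} + 1/k) = 1.015 / (0.009375 + 0.000093) = 107.2 kN.

R_B = 107.2 kN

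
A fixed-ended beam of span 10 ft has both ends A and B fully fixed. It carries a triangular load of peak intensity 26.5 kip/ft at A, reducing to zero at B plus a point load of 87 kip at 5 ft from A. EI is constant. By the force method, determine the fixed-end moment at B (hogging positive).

Take the two fixed-end moments M_A, M_B as redundants; the released structure is the simple span AB.
On the primary (simply-supported) span, the end slopes from the loading are:
  at A: triangular load, peak 26.5: w₀L³/(45EI) = 588.9/EI
  at B: triangular load, peak 26.5: 7w₀L³/(360EI) = 515.3/EI
  at A: point load 87 at a = 5: Pab(L + b)/(6LEI) = 543.8/EI
  at B: point load 87 at a = 5: Pab(L + a)/(6LEI) = 543.8/EI
  θ_A0 = 1133/EI,  θ_B0 = 1059/EI
Flexibility coefficients: a unit moment at one end gives L/(3EI) there and L/(6EI) at the far end, so f₁₁ = f₂₂ = 3.333/EI and f₁₂ = f₂₁ = 1.667/EI.
Compatibility — zero rotation at each built-in end:
  3.333 M_A + 1.667 M_B = 1133
  1.667 M_A + 3.333 M_B = 1059
Solving the pair gives M_A = 241.2 kip·ft and M_B = 197.1 kip·ft (hogging).

M_B = 197.1 kip·ft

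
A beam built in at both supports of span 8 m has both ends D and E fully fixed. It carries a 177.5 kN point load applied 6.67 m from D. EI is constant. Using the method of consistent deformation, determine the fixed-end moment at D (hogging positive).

Release both end moments; the primary structure is a simply-supported span DE with redundants M_D and M_E.
Simple-span end rotations at D and E under the given loads:
  at D: point load 177.5 at a = 6.67: Pab(L + b)/(6LEI) = 306.1/EI
  at E: point load 177.5 at a = 6.67: Pab(L + a)/(6LEI) = 481.2/EI
  θ_D0 = 306.1/EI,  θ_E0 = 481.2/EI
Flexibility coefficients: a unit moment at one end gives L/(3EI) there and L/(6EI) at the far end, so f₁₁ = f₂₂ = 2.667/EI and f₁₂ = f₂₁ = 1.333/EI.
Compatibility — zero rotation at each built-in end:
  2.667 M_D + 1.333 M_E = 306.1
  1.333 M_D + 2.667 M_E = 481.2
Solving the pair gives M_D = 32.72 kN·m and M_E = 164.1 kN·m (hogging).

M_D = 32.72 kN·m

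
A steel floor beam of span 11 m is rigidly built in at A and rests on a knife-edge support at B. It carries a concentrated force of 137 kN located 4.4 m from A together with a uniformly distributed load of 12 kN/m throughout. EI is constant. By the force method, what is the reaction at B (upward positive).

Release the roller at B. Primary structure: cantilever fixed at A.
Deflection at B on the released cantilever, summing each load's contribution:
  point load 137 at a = 4.4: Pa²(3L − a)/(6EI) = 12643/EI
  UDL 12: wL⁴/(8EI) = 21962/EI
  δ_0 = 34604/EI
Tip deflection under a unit load at B: L³/(3EI) = 443.7/EI.
The prop prevents deflection at B: R_B = δ_0/δ_{BB} = 34604/443.7 = 78 kN.

R_B = 78 kN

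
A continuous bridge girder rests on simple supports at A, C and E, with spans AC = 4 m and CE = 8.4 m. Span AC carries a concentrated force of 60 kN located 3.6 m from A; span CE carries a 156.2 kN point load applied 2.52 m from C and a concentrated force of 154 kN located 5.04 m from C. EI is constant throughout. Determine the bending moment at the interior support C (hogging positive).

M_C = 312.5 kN·m

Insert a hinge at C; M_C is the redundant, and each span becomes simply supported.
End slopes at the hinge C, treating each span as simply supported:
  span AC: point load 60 at a = 3.6: Pab(L + a)/(6LEI) = 27.36/EI
  span CE: point load 156.2 at a = 2.52: Pab(L + b)/(6LEI) = 655.8/EI
  span CE: point load 154 at a = 5.04: Pab(L + b)/(6LEI) = 608.5/EI
  relative rotation θ_0 = (27.36 + 1264)/EI = 1292/EI
A unit hogging moment at C produces rotation L₁/(3EI) + L₂/(3EI) = 4.133/EI.
Compatibility: M_C·(L₁+L₂)/(3EI) = θ_0, giving M_C = 312.5 kN·m (hogging).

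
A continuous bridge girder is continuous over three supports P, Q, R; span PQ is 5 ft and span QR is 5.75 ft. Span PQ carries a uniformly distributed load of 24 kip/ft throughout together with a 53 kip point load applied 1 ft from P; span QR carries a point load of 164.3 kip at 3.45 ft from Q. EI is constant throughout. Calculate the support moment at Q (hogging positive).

Insert a hinge at Q; M_Q is the redundant, and each span becomes simply supported.
End slopes at the hinge Q, treating each span as simply supported:
  span PQ: UDL 24: wL³/(24EI) = 125/EI
  span PQ: point load 53 at a = 1: Pab(L + a)/(6LEI) = 42.4/EI
  span QR: point load 164.3 at a = 3.45: Pab(L + b)/(6LEI) = 304.2/EI
  relative rotation θ_0 = (167.4 + 304.2)/EI = 471.6/EI
A unit hogging moment at Q produces rotation L₁/(3EI) + L₂/(3EI) = 3.583/EI.
Slope continuity at Q: θ_0 = M_Q·3.583/EI, so M_Q = 471.6/3.583 = 131.6 kip·ft (hogging).

M_Q = 131.6 kip·ft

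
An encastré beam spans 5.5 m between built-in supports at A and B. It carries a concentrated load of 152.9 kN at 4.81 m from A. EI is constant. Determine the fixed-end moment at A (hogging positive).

Release both end moments; the primary structure is a simply-supported span AB with redundants M_A and M_B.
On the primary (simply-supported) span, the end slopes from the loading are:
  at A: point load 152.9 at a = 4.81: Pab(L + b)/(6LEI) = 95.19/EI
  at B: point load 152.9 at a = 4.81: Pab(L + a)/(6LEI) = 158.5/EI
  θ_A0 = 95.19/EI,  θ_B0 = 158.5/EI
Flexibility coefficients: a unit moment at one end gives L/(3EI) there and L/(6EI) at the far end, so f₁₁ = f₂₂ = 1.833/EI and f₁₂ = f₂₁ = 0.9167/EI.
Compatibility — zero rotation at each built-in end:
  1.833 M_A + 0.9167 M_B = 95.19
  0.9167 M_A + 1.833 M_B = 158.5
Solving the pair gives M_A = 11.58 kN·m and M_B = 80.69 kN·m (hogging).

M_A = 11.58 kN·m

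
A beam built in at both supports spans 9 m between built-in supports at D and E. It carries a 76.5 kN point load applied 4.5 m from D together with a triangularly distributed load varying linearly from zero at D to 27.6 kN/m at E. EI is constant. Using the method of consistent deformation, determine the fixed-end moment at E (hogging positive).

M_E = 197.8 kN·m

Release both end moments; the primary structure is a simply-supported span DE with redundants M_D and M_E.
On the primary (simply-supported) span, the end slopes from the loading are:
  at D: point load 76.5 at a = 4.5: Pab(L + b)/(6LEI) = 387.3/EI
  at E: point load 76.5 at a = 4.5: Pab(L + a)/(6LEI) = 387.3/EI
  at D: triangular load, peak 27.6: 7w₀L³/(360EI) = 391.2/EI
  at E: triangular load, peak 27.6: w₀L³/(45EI) = 447.1/EI
  θ_D0 = 778.5/EI,  θ_E0 = 834.4/EI
Flexibility coefficients: a unit moment at one end gives L/(3EI) there and L/(6EI) at the far end, so f₁₁ = f₂₂ = 3/EI and f₁₂ = f₂₁ = 1.5/EI.
Compatibility — zero rotation at each built-in end:
  3 M_D + 1.5 M_E = 778.5
  1.5 M_D + 3 M_E = 834.4
Solving the pair gives M_D = 160.6 kN·m and M_E = 197.8 kN·m (hogging).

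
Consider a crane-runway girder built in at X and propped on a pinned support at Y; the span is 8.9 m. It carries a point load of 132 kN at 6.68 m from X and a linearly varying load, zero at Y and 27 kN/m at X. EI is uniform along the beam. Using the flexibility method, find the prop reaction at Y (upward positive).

Take the reaction at Y as the redundant and release it; the primary structure is a cantilever fixed at X.
Free-end deflection of the primary structure under the applied loading (downward +):
  point load 132 at a = 6.68: Pa²(3L − a)/(6EI) = 19653/EI
  triangular load, peak 27 at the fixed end: w₀L⁴/(30EI) = 5647/EI
  δ_0 = 25300/EI
Flexibility coefficient — unit upward force at Y: δ_{YY} = L³/(3EI) = 235/EI.
The prop prevents deflection at Y: R_Y = δ_0/δ_{YY} = 25300/235 = 107.7 kN.

R_Y = 107.7 kN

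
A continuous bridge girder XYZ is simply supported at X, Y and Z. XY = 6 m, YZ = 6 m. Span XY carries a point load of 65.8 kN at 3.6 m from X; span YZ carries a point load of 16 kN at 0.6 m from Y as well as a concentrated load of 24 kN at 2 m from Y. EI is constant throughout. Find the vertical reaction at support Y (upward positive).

Insert a hinge at Y; M_Y is the redundant, and each span becomes simply supported.
Discontinuity in slope at Y on the released structure — sum the simple-span end rotations:
  span XY: point load 65.8 at a = 3.6: Pab(L + a)/(6LEI) = 151.6/EI
  span YZ: point load 16 at a = 0.6: Pab(L + b)/(6LEI) = 16.42/EI
  span YZ: point load 24 at a = 2: Pab(L + b)/(6LEI) = 53.33/EI
  relative rotation θ_0 = (151.6 + 69.75)/EI = 221.4/EI
A unit hogging moment at Y produces rotation L₁/(3EI) + L₂/(3EI) = 4/EI.
Compatibility: M_Y·(L₁+L₂)/(3EI) = θ_0, giving M_Y = 55.34 kN·m (hogging).
Span XY, ΣM about X with M_Y applied at Y: R_Y^{XY}·6 = 236.9 + 55.34, so R_Y^{XY} = 48.7 kN and R_X = 65.8 − 48.7 = 17.1 kN.
Span YZ, ΣM about Z: R_Y^{YZ}·6 = 182.4 + 55.34, so R_Y^{YZ} = 39.62 kN and R_Z = 40 − 39.62 = 0.377 kN.
R_Y = 48.7 + 39.62 = 88.33 kN.

R_Y = 88.33 kN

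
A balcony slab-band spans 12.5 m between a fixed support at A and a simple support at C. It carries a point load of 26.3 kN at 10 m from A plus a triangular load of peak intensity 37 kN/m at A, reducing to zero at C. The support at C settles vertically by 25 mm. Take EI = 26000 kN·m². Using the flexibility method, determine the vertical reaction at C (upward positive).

Remove the prop at C; the released (primary) structure is a cantilever built in at A.
Downward deflection at the released point C due to the loads:
  point load 26.3 at a = 10: Pa²(3L − a)/(6EI) = 12054/EI
  triangular load, peak 37 at the fixed end: w₀L⁴/(30EI) = 30111/EI
  δ_0 = 42165/EI
Tip deflection under a unit load at C: L³/(3EI) = 651/EI.
With EI = 26000 kN·m²: δ_0 = 1.6217 m and δ_{CC} = 0.02504 m/kN.
Compatibility — the beam at C must follow the support down by 0.025 m: δ_0 − R_C·δ_{CC} = 0.025, so R_C = (1.6217 − 0.025)/0.02504 = 63.77 kN.

R_C = 63.77 kN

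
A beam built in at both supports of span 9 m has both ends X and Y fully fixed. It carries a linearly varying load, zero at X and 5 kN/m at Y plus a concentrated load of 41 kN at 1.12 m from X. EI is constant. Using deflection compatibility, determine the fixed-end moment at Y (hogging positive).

M_Y = 25.25 kN·m

Release both end moments; the primary structure is a simply-supported span XY with redundants M_X and M_Y.
On the primary (simply-supported) span, the end slopes from the loading are:
  at X: triangular load, peak 5: 7w₀L³/(360EI) = 70.88/EI
  at Y: triangular load, peak 5: w₀L³/(45EI) = 81/EI
  at X: point load 41 at a = 1.12: Pab(L + b)/(6LEI) = 113.1/EI
  at Y: point load 41 at a = 1.12: Pab(L + a)/(6LEI) = 67.81/EI
  θ_X0 = 184/EI,  θ_Y0 = 148.8/EI
Flexibility coefficients: a unit moment at one end gives L/(3EI) there and L/(6EI) at the far end, so f₁₁ = f₂₂ = 3/EI and f₁₂ = f₂₁ = 1.5/EI.
Compatibility — zero rotation at each built-in end:
  3 M_X + 1.5 M_Y = 184
  1.5 M_X + 3 M_Y = 148.8
Solving the pair gives M_X = 48.7 kN·m and M_Y = 25.25 kN·m (hogging).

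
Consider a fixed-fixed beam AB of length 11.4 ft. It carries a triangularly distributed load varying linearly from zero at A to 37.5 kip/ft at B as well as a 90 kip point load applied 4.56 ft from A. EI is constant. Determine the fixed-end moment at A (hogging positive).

Release both end moments; the primary structure is a simply-supported span AB with redundants M_A and M_B.
On the primary (simply-supported) span, the end slopes from the loading are:
  at A: triangular load, peak 37.5: 7w₀L³/(360EI) = 1080/EI
  at B: triangular load, peak 37.5: w₀L³/(45EI) = 1235/EI
  at A: point load 90 at a = 4.56: Pab(L + b)/(6LEI) = 748.6/EI
  at B: point load 90 at a = 4.56: Pab(L + a)/(6LEI) = 655/EI
  θ_A0 = 1829/EI,  θ_B0 = 1890/EI
Flexibility coefficients: a unit moment at one end gives L/(3EI) there and L/(6EI) at the far end, so f₁₁ = f₂₂ = 3.8/EI and f₁₂ = f₂₁ = 1.9/EI.
Compatibility — zero rotation at each built-in end:
  3.8 M_A + 1.9 M_B = 1829
  1.9 M_A + 3.8 M_B = 1890
Solving the pair gives M_A = 310.2 kip·ft and M_B = 342.2 kip·ft (hogging).

M_A = 310.2 kip·ft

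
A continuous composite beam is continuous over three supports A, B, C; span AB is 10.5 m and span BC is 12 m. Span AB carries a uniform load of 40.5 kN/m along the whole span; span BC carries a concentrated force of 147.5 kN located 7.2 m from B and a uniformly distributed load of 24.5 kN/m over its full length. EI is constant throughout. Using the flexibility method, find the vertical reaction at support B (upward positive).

R_B = 535.5 kN

Release continuity at B by inserting a hinge; the redundant is the internal moment M_B. The primary structure is two simply-supported spans AB and BC.
Discontinuity in slope at B on the released structure — sum the simple-span end rotations:
  span AB: UDL 40.5: wL³/(24EI) = 1953/EI
  span BC: point load 147.5 at a = 7.2: Pab(L + b)/(6LEI) = 1189/EI
  span BC: UDL 24.5: wL³/(24EI) = 1764/EI
  relative rotation θ_0 = (1953 + 2953)/EI = 4907/EI
A unit hogging moment at B produces rotation L₁/(3EI) + L₂/(3EI) = 7.5/EI.
Slope continuity at B: θ_0 = M_B·7.5/EI, so M_B = 4907/7.5 = 654.3 kN·m (hogging).
Span AB, ΣM about A with M_B applied at B: R_B^{AB}·10.5 = 2233 + 654.3, so R_B^{AB} = 274.9 kN and R_A = 425.2 − 274.9 = 150.3 kN.
Span BC, ΣM about C: R_B^{BC}·12 = 2472 + 654.3, so R_B^{BC} = 260.5 kN and R_C = 441.5 − 260.5 = 181 kN.
R_B = 274.9 + 260.5 = 535.5 kN.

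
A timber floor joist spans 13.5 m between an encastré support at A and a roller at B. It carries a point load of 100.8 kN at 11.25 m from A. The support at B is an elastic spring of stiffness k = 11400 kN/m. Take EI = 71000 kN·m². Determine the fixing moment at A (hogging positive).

M_A = 118 kN·m

Remove the prop at B; the released (primary) structure is a cantilever built in at A.
Primary-structure tip deflection at B by superposition:
  point load 100.8 at a = 11.25: Pa²(3L − a)/(6EI) = 62193/EI
Flexibility coefficient — unit upward force at B: δ_{BB} = L³/(3EI) = 820.1/EI.
With EI = 71000 kN·m²: δ_0 = 0.87596 m and δ_{BB} = 0.011551 m/kN.
Compatibility — the spring shortens by R_B/k under the reaction it provides: δ_0 − R_B·δ_{BB} = R_B/k. With 1/k = 0.000088 m/kN, R_B = δ_0 / (δ_{BB} + 1/k) = 0.87596 / (0.011551 + 0.000088) = 75.26 kN.
Moment equilibrium about A: M_A = Σ(load moments about A) − R_B·L = 1134 − 75.26×13.5 = 118 kN·m.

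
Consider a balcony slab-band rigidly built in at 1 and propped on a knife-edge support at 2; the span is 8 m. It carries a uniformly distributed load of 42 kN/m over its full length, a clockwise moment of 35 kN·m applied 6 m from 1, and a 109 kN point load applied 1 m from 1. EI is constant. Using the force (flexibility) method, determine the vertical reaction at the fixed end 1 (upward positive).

Release the roller at 2. Primary structure: cantilever fixed at 1.
Deflection at 2 on the released cantilever, summing each load's contribution:
  UDL 42: wL⁴/(8EI) = 21504/EI
  clockwise couple 35 at a = 6: M₀a(2L − a)/(2EI) = 1050/EI
  point load 109 at a = 1: Pa²(3L − a)/(6EI) = 417.8/EI
  δ_0 = 22972/EI
Tip deflection under a unit load at 2: L³/(3EI) = 170.7/EI.
Compatibility at 2: δ_0 − R_2·δ_{22} = 0, so R_2 = 22972/170.7 = 134.6 kN.
Vertical equilibrium: R_1 = ΣP − R_2 = 445 − 134.6 = 310.4 kN.

R_1 = 310.4 kN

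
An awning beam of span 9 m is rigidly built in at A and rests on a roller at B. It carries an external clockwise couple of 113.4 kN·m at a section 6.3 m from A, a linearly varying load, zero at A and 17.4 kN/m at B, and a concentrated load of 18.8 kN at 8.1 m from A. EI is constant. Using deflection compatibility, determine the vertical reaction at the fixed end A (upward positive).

R_A = 20.85 kN

Take the reaction at B as the redundant and release it; the primary structure is a cantilever fixed at A.
Primary-structure tip deflection at B by superposition:
  clockwise couple 113.4 at a = 6.3: M₀a(2L − a)/(2EI) = 4179/EI
  triangular load, peak 17.4 at the free end: 11w₀L⁴/(120EI) = 10465/EI
  point load 18.8 at a = 8.1: Pa²(3L − a)/(6EI) = 3885/EI
  δ_0 = 18530/EI
Flexibility coefficient — unit upward force at B: δ_{BB} = L³/(3EI) = 243/EI.
Compatibility at B: δ_0 − R_B·δ_{BB} = 0, so R_B = 18530/243 = 76.25 kN.
Vertical equilibrium: R_A = ΣP − R_B = 97.1 − 76.25 = 20.85 kN.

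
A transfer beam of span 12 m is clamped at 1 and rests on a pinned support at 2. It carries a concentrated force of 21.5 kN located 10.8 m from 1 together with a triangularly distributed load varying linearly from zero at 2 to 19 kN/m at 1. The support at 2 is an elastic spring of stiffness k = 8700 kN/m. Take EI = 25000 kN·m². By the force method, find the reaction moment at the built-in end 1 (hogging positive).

Release the roller at 2. Primary structure: cantilever fixed at 1.
Deflection at 2 on the released cantilever, summing each load's contribution:
  point load 21.5 at a = 10.8: Pa²(3L − a)/(6EI) = 10533/EI
  triangular load, peak 19 at the fixed end: w₀L⁴/(30EI) = 13133/EI
  δ_0 = 23665/EI
Flexibility coefficient — unit upward force at 2: δ_{22} = L³/(3EI) = 576/EI.
With EI = 25000 kN·m²: δ_0 = 0.94662 m and δ_{22} = 0.02304 m/kN.
Compatibility — the spring shortens by R_2/k under the reaction it provides: δ_0 − R_2·δ_{22} = R_2/k. With 1/k = 0.000115 m/kN, R_2 = δ_0 / (δ_{22} + 1/k) = 0.94662 / (0.02304 + 0.000115) = 40.88 kN.
Moment equilibrium about 1: M_1 = Σ(load moments about 1) − R_2·L = 688.2 − 40.88×12 = 197.6 kN·m.

M_1 = 197.6 kN·m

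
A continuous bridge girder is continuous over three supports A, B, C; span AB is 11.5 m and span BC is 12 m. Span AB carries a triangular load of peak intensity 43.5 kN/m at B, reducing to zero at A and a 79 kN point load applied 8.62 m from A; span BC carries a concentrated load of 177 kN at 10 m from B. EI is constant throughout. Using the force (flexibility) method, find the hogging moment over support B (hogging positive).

M_B = 348.6 kN·m

Insert a hinge at B; M_B is the redundant, and each span becomes simply supported.
End slopes at the hinge B, treating each span as simply supported:
  span AB: triangular load, peak 43.5: w₀L³/(45EI) = 1470/EI
  span AB: point load 79 at a = 8.62: Pab(L + a)/(6LEI) = 571.9/EI
  span BC: point load 177 at a = 10: Pab(L + b)/(6LEI) = 688.3/EI
  relative rotation θ_0 = (2042 + 688.3)/EI = 2730/EI
A unit hogging moment at B produces rotation L₁/(3EI) + L₂/(3EI) = 7.833/EI.
Slope continuity at B: θ_0 = M_B·7.833/EI, so M_B = 2730/7.833 = 348.6 kN·m (hogging).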